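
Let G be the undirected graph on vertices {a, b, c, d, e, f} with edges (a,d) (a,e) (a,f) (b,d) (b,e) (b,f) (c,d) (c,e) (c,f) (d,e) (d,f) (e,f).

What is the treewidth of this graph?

3

A width-3 tree decomposition is:
Bags: B1 = {c, d, e, f}  B2 = {b, d, e, f}  B3 = {a, d, e, f}
Tree: B1–B2, B1–B3
Every bag has size at most 4, so the width is 4 − 1 = 3 and tw(G) ≤ 3. For the lower bound, the 4 vertices {c, d, e, f} are pairwise adjacent, and any tree decomposition puts a clique entirely inside one bag — forcing width ≥ 3. Combining the bounds, tw(G) = 3.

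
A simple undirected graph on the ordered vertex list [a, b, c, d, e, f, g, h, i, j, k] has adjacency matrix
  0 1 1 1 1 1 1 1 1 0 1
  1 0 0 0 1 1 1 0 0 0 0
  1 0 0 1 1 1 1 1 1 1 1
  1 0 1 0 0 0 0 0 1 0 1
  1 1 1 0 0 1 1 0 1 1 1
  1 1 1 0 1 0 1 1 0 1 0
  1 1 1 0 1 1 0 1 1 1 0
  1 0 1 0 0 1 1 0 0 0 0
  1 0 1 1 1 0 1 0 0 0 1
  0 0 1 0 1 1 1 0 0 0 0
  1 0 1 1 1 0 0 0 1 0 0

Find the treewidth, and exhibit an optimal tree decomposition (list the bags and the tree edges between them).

Treewidth 4.
One optimal decomposition is:
Bags: B1 = {a, c, e, f, g}  B2 = {a, c, e, g, i}  B3 = {a, c, f, g, h}  B4 = {a, c, e, i, k}  B5 = {a, b, e, f, g}  B6 = {a, c, d, i, k}  B7 = {c, e, f, g, j}
Tree: B1–B2, B1–B3, B2–B4, B1–B5, B4–B6, B1–B7

The largest bag has 5 vertices, giving width 4; this decomposition certifies tw(G) ≤ 4. On the other hand G contains the 5-clique {c, e, f, g, j}. A clique must lie in a single bag of any decomposition, so no decomposition can have width below 4. Hence tw(G) = 4 exactly.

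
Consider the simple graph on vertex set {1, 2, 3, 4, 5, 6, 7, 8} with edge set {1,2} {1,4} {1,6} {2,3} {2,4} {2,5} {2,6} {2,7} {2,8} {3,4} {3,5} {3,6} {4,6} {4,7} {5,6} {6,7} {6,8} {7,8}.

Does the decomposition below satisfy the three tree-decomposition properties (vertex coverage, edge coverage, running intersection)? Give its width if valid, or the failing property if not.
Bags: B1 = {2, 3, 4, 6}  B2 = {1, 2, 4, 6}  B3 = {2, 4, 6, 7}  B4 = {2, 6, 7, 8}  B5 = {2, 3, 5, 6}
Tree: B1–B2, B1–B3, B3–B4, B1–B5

Checking the three conditions: (i) the bags cover all of {1, 2, 3, 4, 5, 6, 7, 8}; (ii) for each edge, some bag contains both endpoints; (iii) the bags containing any fixed vertex form a subtree. All hold, so the decomposition is valid with width 4 − 1 = 3.

Yes; width 3.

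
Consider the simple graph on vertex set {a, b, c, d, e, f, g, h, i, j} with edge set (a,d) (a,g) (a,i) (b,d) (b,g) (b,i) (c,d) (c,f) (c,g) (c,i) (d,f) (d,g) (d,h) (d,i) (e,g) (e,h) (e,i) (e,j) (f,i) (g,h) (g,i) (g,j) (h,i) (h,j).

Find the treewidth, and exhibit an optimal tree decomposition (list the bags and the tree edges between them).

Treewidth 3.
One optimal decomposition is:
Bags: B1 = {e, g, h, i}  B2 = {d, g, h, i}  B3 = {b, d, g, i}  B4 = {c, d, g, i}  B5 = {e, g, h, j}  B6 = {a, d, g, i}  B7 = {c, d, f, i}
Tree: B1–B2, B2–B3, B2–B4, B1–B5, B4–B6, B4–B7

The largest bag has 4 vertices, giving width 3; this decomposition certifies tw(G) ≤ 3. For the lower bound, the 4 vertices {e, g, h, j} are pairwise adjacent, and any tree decomposition puts a clique entirely inside one bag — forcing width ≥ 3. Combining the bounds, tw(G) = 3.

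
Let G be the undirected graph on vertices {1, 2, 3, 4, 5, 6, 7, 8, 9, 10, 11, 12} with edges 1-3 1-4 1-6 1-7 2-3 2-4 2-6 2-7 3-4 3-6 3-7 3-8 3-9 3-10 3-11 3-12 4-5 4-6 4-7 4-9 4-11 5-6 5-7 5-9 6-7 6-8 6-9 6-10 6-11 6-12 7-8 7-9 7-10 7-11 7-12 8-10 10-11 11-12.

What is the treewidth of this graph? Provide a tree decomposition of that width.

Every bag has size at most 5, so the width is 5 − 1 = 4 and tw(G) ≤ 4. Conversely, {3, 6, 7, 8, 10} is a clique of size 5, and the vertices of any clique must share a bag in every tree decomposition; so some bag has ≥ 5 vertices and tw(G) ≥ 4. Therefore the treewidth is 4.

Treewidth 4.
Bags: B1 = {3, 4, 6, 7, 9}  B2 = {2, 3, 4, 6, 7}  B3 = {3, 4, 6, 7, 11}  B4 = {4, 5, 6, 7, 9}  B5 = {3, 6, 7, 10, 11}  B6 = {3, 6, 7, 8, 10}  B7 = {1, 3, 4, 6, 7}  B8 = {3, 6, 7, 11, 12}
Tree: B1–B2, B2–B3, B1–B4, B3–B5, B5–B6, B2–B7, B3–B8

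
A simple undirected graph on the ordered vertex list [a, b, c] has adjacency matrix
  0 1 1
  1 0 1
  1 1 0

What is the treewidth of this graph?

A width-2 tree decomposition is:
Bags: B1 = {a, b, c}
Tree: (single bag)
With just one bag of size 3, the width is 3 − 1 = 2, so tw(G) ≤ 2. Conversely, {a, b, c} is a clique of size 3, and the vertices of any clique must share a bag in every tree decomposition; so some bag has ≥ 3 vertices and tw(G) ≥ 2. Combining the bounds, tw(G) = 2.

2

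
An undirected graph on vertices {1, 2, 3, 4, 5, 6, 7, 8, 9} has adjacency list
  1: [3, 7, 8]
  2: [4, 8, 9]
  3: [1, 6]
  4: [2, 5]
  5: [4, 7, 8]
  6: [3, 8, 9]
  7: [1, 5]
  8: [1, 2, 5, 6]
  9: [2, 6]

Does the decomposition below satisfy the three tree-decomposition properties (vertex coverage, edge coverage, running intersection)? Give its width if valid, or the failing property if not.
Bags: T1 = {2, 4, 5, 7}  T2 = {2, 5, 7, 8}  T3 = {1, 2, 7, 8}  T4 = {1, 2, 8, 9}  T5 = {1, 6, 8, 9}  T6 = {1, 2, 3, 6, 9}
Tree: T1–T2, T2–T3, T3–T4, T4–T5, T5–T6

A tree decomposition must satisfy three properties: every vertex lies in some bag; for every edge, both endpoints lie together in some bag; and for every vertex, the bags containing it form a connected subtree. Here bags containing vertex 2 are not connected in the tree, so the decomposition is invalid.

No — bags containing vertex 2 are not connected in the tree.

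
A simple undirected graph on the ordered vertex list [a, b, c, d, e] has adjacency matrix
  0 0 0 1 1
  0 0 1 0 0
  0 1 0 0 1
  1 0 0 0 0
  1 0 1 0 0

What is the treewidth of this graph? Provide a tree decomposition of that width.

The largest bag has 2 vertices, giving width 1; this decomposition certifies tw(G) ≤ 1. Any graph with an edge has treewidth ≥ 1, and G has the edge d–a. Therefore the treewidth is 1.

Treewidth 1.
Bags: B1 = {a, d}  B2 = {a, e}  B3 = {c, e}  B4 = {b, c}
Tree: B1–B2, B2–B3, B3–B4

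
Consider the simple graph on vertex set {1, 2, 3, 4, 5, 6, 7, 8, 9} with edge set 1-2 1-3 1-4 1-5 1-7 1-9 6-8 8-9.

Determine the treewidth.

A width-1 tree decomposition is:
Bags: B1 = {1, 5}  B2 = {1, 2}  B3 = {1, 9}  B4 = {1, 4}  B5 = {8, 9}  B6 = {6, 8}  B7 = {1, 3}  B8 = {1, 7}
Tree: B1–B2, B1–B3, B2–B4, B3–B5, B5–B6, B4–B7, B2–B8
The largest bag has 2 vertices, giving width 1; this decomposition certifies tw(G) ≤ 1. Since G has at least one edge (e.g. 1–5), it is not an edgeless graph, so tw(G) ≥ 1. Therefore the treewidth is 1.

1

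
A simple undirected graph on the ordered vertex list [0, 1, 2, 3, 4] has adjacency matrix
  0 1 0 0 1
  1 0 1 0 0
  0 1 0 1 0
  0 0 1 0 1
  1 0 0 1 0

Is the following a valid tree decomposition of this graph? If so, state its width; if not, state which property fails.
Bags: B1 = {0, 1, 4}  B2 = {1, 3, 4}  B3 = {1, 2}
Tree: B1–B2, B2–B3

No — edge (3,2) lies in no bag.

A tree decomposition must satisfy three properties: every vertex lies in some bag; for every edge, both endpoints lie together in some bag; and for every vertex, the bags containing it form a connected subtree. Here edge (3,2) lies in no bag, so the decomposition is invalid.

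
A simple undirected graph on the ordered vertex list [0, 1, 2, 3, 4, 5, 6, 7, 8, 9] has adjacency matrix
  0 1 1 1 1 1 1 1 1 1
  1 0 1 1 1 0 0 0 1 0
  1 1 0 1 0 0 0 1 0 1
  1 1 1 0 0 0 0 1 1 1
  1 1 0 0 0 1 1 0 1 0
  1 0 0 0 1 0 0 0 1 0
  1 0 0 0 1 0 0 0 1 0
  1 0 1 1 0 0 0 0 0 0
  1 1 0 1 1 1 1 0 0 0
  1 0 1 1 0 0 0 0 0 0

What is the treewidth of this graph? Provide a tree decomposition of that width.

Treewidth 3.
One optimal decomposition is:
Bags: B1 = {0, 1, 4, 8}  B2 = {0, 1, 3, 8}  B3 = {0, 1, 2, 3}  B4 = {0, 4, 5, 8}  B5 = {0, 4, 6, 8}  B6 = {0, 2, 3, 9}  B7 = {0, 2, 3, 7}
Tree: B1–B2, B2–B3, B1–B4, B4–B5, B3–B6, B6–B7

Every bag has size at most 4, so the width is 4 − 1 = 3 and tw(G) ≤ 3. On the other hand G contains the 4-clique {0, 1, 3, 8}. A clique must lie in a single bag of any decomposition, so no decomposition can have width below 3. The upper and lower bounds meet at 3, so that is the treewidth.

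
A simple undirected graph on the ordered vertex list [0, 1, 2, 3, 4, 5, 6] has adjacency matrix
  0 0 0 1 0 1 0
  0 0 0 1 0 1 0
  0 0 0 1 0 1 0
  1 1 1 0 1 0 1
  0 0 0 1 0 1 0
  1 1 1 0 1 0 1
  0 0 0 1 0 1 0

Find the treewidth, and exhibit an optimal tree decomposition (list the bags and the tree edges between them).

Treewidth 2.
One optimal decomposition is:
Bags: B1 = {3, 5, 6}  B2 = {3, 4, 5}  B3 = {0, 3, 5}  B4 = {1, 3, 5}  B5 = {2, 3, 5}
Tree: B1–B2, B2–B3, B3–B4, B4–B5

Every bag has size at most 3, so the width is 3 − 1 = 2 and tw(G) ≤ 2. Since 5–6–3–4–5 is a cycle in G, G is not acyclic. Forests are exactly the graphs of treewidth ≤ 1, so tw(G) ≥ 2. The upper and lower bounds meet at 2, so that is the treewidth.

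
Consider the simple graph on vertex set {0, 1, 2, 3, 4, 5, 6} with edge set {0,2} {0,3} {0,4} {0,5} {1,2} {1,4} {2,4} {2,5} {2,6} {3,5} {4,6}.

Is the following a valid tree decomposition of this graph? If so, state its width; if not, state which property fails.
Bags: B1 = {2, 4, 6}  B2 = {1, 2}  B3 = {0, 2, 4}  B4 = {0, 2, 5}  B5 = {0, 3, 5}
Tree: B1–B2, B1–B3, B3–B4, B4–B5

A tree decomposition must satisfy three properties: every vertex lies in some bag; for every edge, both endpoints lie together in some bag; and for every vertex, the bags containing it form a connected subtree. Here edge (4,1) lies in no bag, so the decomposition is invalid.

No — edge (4,1) lies in no bag.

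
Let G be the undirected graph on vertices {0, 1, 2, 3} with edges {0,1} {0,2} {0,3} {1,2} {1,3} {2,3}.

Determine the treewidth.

3

A width-3 tree decomposition is:
Bags: B1 = {0, 1, 2, 3}
Tree: (single bag)
A single bag containing all 4 vertices is trivially a valid decomposition of width 3. On the other hand G contains the 4-clique {0, 1, 2, 3}. A clique must lie in a single bag of any decomposition, so no decomposition can have width below 3. Hence tw(G) = 3 exactly.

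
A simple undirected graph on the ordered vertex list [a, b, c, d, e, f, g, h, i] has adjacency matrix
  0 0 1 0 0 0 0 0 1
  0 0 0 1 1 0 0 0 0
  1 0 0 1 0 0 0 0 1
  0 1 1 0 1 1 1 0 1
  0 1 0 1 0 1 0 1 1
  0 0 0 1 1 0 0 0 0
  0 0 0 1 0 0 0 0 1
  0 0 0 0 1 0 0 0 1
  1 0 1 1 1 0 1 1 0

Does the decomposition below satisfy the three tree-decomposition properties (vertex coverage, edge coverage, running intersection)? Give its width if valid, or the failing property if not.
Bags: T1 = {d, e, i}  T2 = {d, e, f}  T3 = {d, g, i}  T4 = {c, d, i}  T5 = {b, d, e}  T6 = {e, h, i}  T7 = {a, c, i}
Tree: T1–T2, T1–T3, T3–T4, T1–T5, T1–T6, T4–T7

Every vertex of G appears in some bag (union = {a, b, c, d, e, f, g, h, i}); every edge is covered by a bag; and for each vertex v the set of bags containing v is connected in the bag tree. The decomposition is therefore valid. The largest bag has 3 vertices, so the width is 2.

Yes; width 2.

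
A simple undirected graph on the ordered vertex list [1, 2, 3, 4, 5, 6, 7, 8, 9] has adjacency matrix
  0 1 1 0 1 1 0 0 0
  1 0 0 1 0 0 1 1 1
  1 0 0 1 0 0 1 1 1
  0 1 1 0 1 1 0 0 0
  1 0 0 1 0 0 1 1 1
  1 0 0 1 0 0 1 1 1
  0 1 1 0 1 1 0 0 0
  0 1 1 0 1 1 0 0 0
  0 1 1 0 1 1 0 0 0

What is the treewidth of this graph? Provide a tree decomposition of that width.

Each bag holds 5 vertices, so the decomposition has width 4, which upper-bounds the treewidth. For the lower bound: the 5 vertex sets {3,7}, {6,9}, {1,5}, {2}, {4} are disjoint, each induces a connected subgraph, and every pair is joined by at least one edge of G. Contracting each set to a single vertex therefore yields K_{5} as a minor, and since treewidth is minor-monotone, tw(G) ≥ tw(K_{5}) = 4. The upper and lower bounds meet at 4, so that is the treewidth.

Treewidth 4.
One optimal decomposition is:
Bags: B1 = {2, 3, 5, 6, 7}  B2 = {2, 3, 5, 6, 9}  B3 = {1, 2, 3, 5, 6}  B4 = {2, 3, 4, 5, 6}  B5 = {2, 3, 5, 6, 8}
Tree: B1–B2, B2–B3, B3–B4, B4–B5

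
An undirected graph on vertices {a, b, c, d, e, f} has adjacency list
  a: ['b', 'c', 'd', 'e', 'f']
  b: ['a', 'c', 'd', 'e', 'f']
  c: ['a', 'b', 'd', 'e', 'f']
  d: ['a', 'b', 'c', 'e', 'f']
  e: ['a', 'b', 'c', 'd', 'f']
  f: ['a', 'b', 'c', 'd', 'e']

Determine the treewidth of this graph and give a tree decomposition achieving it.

Treewidth 5.
Bags: B1 = {a, b, c, d, e, f}
Tree: (single bag)

With just one bag of size 6, the width is 6 − 1 = 5, so tw(G) ≤ 5. Conversely, {a, b, c, d, e, f} is a clique of size 6, and the vertices of any clique must share a bag in every tree decomposition; so some bag has ≥ 6 vertices and tw(G) ≥ 5. Therefore the treewidth is 5.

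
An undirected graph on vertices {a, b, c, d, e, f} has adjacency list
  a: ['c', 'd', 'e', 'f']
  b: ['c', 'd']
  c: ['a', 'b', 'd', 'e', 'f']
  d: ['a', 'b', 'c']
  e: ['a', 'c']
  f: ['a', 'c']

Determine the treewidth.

2

A width-2 tree decomposition is:
Bags: B1 = {a, c, d}  B2 = {a, c, f}  B3 = {a, c, e}  B4 = {b, c, d}
Tree: B1–B2, B1–B3, B1–B4
Each bag holds 3 vertices, so the decomposition has width 2, which upper-bounds the treewidth. On the other hand G contains the 3-clique {a, c, d}. A clique must lie in a single bag of any decomposition, so no decomposition can have width below 2. The upper and lower bounds meet at 2, so that is the treewidth.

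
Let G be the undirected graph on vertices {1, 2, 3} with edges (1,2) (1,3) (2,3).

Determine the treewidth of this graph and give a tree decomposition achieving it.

Treewidth 2.
One such decomposition:
Bags: B1 = {1, 2, 3}
Tree: (single bag)

A single bag containing all 3 vertices is trivially a valid decomposition of width 2. On the other hand G contains the 3-clique {1, 2, 3}. A clique must lie in a single bag of any decomposition, so no decomposition can have width below 2. Combining the bounds, tw(G) = 2.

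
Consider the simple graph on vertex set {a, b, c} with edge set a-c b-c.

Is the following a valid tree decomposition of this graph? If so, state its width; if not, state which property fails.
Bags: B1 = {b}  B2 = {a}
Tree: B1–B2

No — vertex c appears in no bag.

A tree decomposition must satisfy three properties: every vertex lies in some bag; for every edge, both endpoints lie together in some bag; and for every vertex, the bags containing it form a connected subtree. Here vertex c appears in no bag, so the decomposition is invalid.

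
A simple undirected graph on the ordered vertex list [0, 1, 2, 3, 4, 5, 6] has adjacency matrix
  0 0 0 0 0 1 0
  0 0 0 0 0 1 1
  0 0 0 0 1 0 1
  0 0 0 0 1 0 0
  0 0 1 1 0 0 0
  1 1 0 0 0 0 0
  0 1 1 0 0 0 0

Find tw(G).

A width-1 tree decomposition is:
Bags: B1 = {0, 5}  B2 = {1, 5}  B3 = {1, 6}  B4 = {2, 6}  B5 = {2, 4}  B6 = {3, 4}
Tree: B1–B2, B2–B3, B3–B4, B4–B5, B5–B6
The largest bag has 2 vertices, giving width 1; this decomposition certifies tw(G) ≤ 1. Any graph with an edge has treewidth ≥ 1, and G has the edge 0–5. Hence tw(G) = 1 exactly.

1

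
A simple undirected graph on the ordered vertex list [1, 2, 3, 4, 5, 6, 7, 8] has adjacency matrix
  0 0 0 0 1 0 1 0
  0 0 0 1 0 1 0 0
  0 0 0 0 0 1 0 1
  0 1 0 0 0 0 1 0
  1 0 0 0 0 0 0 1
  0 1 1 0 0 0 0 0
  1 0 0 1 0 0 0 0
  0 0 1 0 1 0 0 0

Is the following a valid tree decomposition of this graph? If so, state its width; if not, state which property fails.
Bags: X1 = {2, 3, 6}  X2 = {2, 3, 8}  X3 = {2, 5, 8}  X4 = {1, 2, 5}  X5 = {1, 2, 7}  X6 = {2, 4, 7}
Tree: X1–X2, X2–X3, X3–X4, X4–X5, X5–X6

Yes; width 2.

Vertex coverage: the bags together contain {1, 2, 3, 4, 5, 6, 7, 8}, the full vertex set. Edge coverage: each edge of G has both endpoints in at least one bag. Running intersection: for every vertex, the bags containing it form a connected subtree. All three properties hold, so this is a valid tree decomposition of width max|bag| − 1 = 2, and hence tw(G) ≤ 2.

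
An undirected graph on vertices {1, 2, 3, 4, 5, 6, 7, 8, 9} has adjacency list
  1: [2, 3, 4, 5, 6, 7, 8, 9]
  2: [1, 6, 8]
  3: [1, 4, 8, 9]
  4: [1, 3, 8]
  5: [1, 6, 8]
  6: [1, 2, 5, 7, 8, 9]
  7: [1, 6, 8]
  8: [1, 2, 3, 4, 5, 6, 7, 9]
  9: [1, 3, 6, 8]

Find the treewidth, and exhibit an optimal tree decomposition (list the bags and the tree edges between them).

The largest bag has 4 vertices, giving width 3; this decomposition certifies tw(G) ≤ 3. For the lower bound, the 4 vertices {1, 3, 8, 9} are pairwise adjacent, and any tree decomposition puts a clique entirely inside one bag — forcing width ≥ 3. Therefore the treewidth is 3.

Treewidth 3.
One optimal decomposition is:
Bags: B1 = {1, 6, 8, 9}  B2 = {1, 5, 6, 8}  B3 = {1, 3, 8, 9}  B4 = {1, 3, 4, 8}  B5 = {1, 2, 6, 8}  B6 = {1, 6, 7, 8}
Tree: B1–B2, B1–B3, B3–B4, B2–B5, B2–B6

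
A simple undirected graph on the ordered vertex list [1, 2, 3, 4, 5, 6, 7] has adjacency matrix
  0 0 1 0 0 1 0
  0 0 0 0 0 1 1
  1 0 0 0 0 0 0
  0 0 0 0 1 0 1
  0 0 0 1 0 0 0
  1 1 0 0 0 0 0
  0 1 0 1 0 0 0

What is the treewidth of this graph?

A width-1 tree decomposition is:
Bags: B1 = {1, 3}  B2 = {1, 6}  B3 = {2, 6}  B4 = {2, 7}  B5 = {4, 7}  B6 = {4, 5}
Tree: B1–B2, B2–B3, B3–B4, B4–B5, B5–B6
Every bag has size at most 2, so the width is 2 − 1 = 1 and tw(G) ≤ 1. Any graph with an edge has treewidth ≥ 1, and G has the edge 3–1. Hence tw(G) = 1 exactly.

1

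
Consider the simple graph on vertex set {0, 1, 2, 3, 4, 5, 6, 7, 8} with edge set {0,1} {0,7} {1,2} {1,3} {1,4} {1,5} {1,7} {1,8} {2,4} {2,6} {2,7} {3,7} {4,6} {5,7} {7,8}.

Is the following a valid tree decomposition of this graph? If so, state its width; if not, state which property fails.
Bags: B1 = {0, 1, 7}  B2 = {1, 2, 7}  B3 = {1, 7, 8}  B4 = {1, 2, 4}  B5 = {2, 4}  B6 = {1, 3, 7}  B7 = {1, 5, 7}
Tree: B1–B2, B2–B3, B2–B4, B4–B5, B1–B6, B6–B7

A tree decomposition must satisfy three properties: every vertex lies in some bag; for every edge, both endpoints lie together in some bag; and for every vertex, the bags containing it form a connected subtree. Here vertex 6 appears in no bag, so the decomposition is invalid.

No — vertex 6 appears in no bag.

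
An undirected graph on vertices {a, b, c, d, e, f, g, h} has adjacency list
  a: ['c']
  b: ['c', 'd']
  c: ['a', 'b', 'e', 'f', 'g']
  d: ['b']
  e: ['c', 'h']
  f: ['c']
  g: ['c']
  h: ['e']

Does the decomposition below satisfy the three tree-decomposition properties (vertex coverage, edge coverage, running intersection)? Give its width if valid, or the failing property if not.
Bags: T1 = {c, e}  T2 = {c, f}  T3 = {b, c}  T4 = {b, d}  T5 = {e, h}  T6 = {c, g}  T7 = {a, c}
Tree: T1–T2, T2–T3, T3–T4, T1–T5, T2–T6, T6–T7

Vertex coverage: the bags together contain {a, b, c, d, e, f, g, h}, the full vertex set. Edge coverage: each edge of G has both endpoints in at least one bag. Running intersection: for every vertex, the bags containing it form a connected subtree. All three properties hold, so this is a valid tree decomposition of width max|bag| − 1 = 1, and hence tw(G) ≤ 1.

Yes; width 1.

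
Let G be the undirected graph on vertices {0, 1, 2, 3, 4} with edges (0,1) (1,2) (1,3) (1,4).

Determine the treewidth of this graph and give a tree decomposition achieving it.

Every bag has size at most 2, so the width is 2 − 1 = 1 and tw(G) ≤ 1. G has an edge, so its treewidth is at least 1. The upper and lower bounds meet at 1, so that is the treewidth.

Treewidth 1.
Bags: B1 = {0, 1}  B2 = {1, 3}  B3 = {1, 4}  B4 = {1, 2}
Tree: B1–B2, B1–B3, B1–B4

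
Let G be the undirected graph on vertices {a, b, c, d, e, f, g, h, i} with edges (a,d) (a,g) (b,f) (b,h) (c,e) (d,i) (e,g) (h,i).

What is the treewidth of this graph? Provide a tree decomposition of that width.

Each bag holds 2 vertices, so the decomposition has width 1, which upper-bounds the treewidth. Any graph with an edge has treewidth ≥ 1, and G has the edge f–b. The upper and lower bounds meet at 1, so that is the treewidth.

Treewidth 1.
Bags: B1 = {b, f}  B2 = {b, h}  B3 = {h, i}  B4 = {d, i}  B5 = {a, d}  B6 = {a, g}  B7 = {e, g}  B8 = {c, e}
Tree: B1–B2, B2–B3, B3–B4, B4–B5, B5–B6, B6–B7, B7–B8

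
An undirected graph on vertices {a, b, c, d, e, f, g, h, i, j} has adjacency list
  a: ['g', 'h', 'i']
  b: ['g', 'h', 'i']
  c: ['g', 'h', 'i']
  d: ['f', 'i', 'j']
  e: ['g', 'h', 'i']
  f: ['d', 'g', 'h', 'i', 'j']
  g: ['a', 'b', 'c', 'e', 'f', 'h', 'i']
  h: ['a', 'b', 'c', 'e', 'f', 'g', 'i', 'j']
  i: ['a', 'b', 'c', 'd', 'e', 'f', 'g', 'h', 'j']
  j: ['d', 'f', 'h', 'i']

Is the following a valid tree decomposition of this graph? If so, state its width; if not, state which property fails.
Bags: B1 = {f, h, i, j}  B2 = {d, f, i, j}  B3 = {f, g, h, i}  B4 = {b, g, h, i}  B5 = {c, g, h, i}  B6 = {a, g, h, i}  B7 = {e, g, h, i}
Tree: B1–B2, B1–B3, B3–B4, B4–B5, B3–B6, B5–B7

Yes; width 3.

Checking the three conditions: (i) the bags cover all of {a, b, c, d, e, f, g, h, i, j}; (ii) for each edge, some bag contains both endpoints; (iii) the bags containing any fixed vertex form a subtree. All hold, so the decomposition is valid with width 4 − 1 = 3.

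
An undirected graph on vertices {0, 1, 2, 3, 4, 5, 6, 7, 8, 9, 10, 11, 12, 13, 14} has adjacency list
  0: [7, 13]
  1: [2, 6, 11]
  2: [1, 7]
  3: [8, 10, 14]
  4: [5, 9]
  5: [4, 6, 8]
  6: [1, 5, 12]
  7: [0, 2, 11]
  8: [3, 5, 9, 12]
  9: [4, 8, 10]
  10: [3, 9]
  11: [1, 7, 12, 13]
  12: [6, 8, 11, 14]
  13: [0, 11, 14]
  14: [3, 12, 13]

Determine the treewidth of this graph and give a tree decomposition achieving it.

Treewidth 3.
One optimal decomposition is:
Bags: B1 = {0, 2, 7, 13}  B2 = {2, 7, 11, 13}  B3 = {1, 2, 11, 13}  B4 = {1, 11, 13, 14}  B5 = {1, 11, 12, 14}  B6 = {1, 6, 12, 14}  B7 = {3, 6, 12, 14}  B8 = {3, 6, 8, 12}  B9 = {3, 5, 6, 8}  B10 = {3, 5, 8, 10}  B11 = {5, 8, 9, 10}  B12 = {4, 5, 9, 10}
Tree: B1–B2, B2–B3, B3–B4, B4–B5, B5–B6, B6–B7, B7–B8, B8–B9, B9–B10, B10–B11, B11–B12

Each bag holds 4 vertices, so the decomposition has width 3, which upper-bounds the treewidth. For the lower bound: the 4 vertex sets {0,2,7}, {13}, {11}, {1,6,12,14} are disjoint, each induces a connected subgraph, and every pair is joined by at least one edge of G. Contracting each set to a single vertex therefore yields K_{4} as a minor, and since treewidth is minor-monotone, tw(G) ≥ tw(K_{4}) = 3. Hence tw(G) = 3 exactly.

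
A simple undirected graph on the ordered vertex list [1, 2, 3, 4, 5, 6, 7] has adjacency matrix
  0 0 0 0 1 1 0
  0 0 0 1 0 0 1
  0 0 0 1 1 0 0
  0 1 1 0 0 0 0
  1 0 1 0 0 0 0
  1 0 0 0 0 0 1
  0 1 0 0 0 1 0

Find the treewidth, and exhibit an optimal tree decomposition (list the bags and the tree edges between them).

Every bag has size at most 3, so the width is 3 − 1 = 2 and tw(G) ≤ 2. The edges 6–7–2–4–3–5–1–6 form a cycle, so G is not a tree and its treewidth is at least 2. Combining the bounds, tw(G) = 2.

Treewidth 2.
Bags: B1 = {2, 6, 7}  B2 = {2, 4, 6}  B3 = {3, 4, 6}  B4 = {3, 5, 6}  B5 = {1, 5, 6}
Tree: B1–B2, B2–B3, B3–B4, B4–B5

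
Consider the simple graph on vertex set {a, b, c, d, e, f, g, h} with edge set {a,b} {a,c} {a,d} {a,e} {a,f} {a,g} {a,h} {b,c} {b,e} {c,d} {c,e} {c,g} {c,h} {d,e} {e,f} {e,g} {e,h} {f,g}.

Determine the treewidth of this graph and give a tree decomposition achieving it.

Each bag holds 4 vertices, so the decomposition has width 3, which upper-bounds the treewidth. On the other hand G contains the 4-clique {a, c, d, e}. A clique must lie in a single bag of any decomposition, so no decomposition can have width below 3. Therefore the treewidth is 3.

Treewidth 3.
One such decomposition:
Bags: B1 = {a, b, c, e}  B2 = {a, c, e, g}  B3 = {a, e, f, g}  B4 = {a, c, d, e}  B5 = {a, c, e, h}
Tree: B1–B2, B2–B3, B2–B4, B1–B5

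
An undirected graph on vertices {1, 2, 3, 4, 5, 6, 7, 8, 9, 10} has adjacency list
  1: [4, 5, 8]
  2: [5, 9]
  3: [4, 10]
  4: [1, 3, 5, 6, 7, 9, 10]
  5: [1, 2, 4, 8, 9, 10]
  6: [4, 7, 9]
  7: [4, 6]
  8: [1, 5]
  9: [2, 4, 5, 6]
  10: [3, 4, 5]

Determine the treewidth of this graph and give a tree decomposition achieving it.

Treewidth 2.
Bags: B1 = {4, 5, 9}  B2 = {1, 4, 5}  B3 = {4, 6, 9}  B4 = {2, 5, 9}  B5 = {4, 5, 10}  B6 = {4, 6, 7}  B7 = {3, 4, 10}  B8 = {1, 5, 8}
Tree: B1–B2, B1–B3, B1–B4, B1–B5, B3–B6, B5–B7, B2–B8

Every bag has size at most 3, so the width is 3 − 1 = 2 and tw(G) ≤ 2. Conversely, {1, 5, 8} is a clique of size 3, and the vertices of any clique must share a bag in every tree decomposition; so some bag has ≥ 3 vertices and tw(G) ≥ 2. The upper and lower bounds meet at 2, so that is the treewidth.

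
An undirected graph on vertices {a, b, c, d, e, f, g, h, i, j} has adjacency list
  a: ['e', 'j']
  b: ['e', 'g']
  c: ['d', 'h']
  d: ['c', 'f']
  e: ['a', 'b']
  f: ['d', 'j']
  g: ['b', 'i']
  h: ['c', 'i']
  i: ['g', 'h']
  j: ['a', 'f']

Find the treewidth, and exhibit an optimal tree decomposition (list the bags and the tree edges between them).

Treewidth 2.
One such decomposition:
Bags: B1 = {b, g, i}  B2 = {b, h, i}  B3 = {b, c, h}  B4 = {b, c, d}  B5 = {b, d, f}  B6 = {b, f, j}  B7 = {a, b, j}  B8 = {a, b, e}
Tree: B1–B2, B2–B3, B3–B4, B4–B5, B5–B6, B6–B7, B7–B8

The largest bag has 3 vertices, giving width 2; this decomposition certifies tw(G) ≤ 2. For the lower bound, G contains the cycle b–g–i–h–c–d–f–j–a–e–b, so G is not a forest; only forests have treewidth ≤ 1, hence tw(G) ≥ 2. The upper and lower bounds meet at 2, so that is the treewidth.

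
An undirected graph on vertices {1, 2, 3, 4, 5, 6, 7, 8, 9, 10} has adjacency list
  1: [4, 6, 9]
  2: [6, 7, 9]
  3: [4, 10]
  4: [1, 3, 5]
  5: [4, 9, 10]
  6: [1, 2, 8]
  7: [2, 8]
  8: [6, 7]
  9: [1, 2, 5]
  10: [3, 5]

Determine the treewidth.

2

A width-2 tree decomposition is:
Bags: B1 = {6, 7, 8}  B2 = {2, 6, 7}  B3 = {1, 2, 6}  B4 = {1, 2, 9}  B5 = {1, 4, 9}  B6 = {4, 5, 9}  B7 = {3, 4, 5}  B8 = {3, 5, 10}
Tree: B1–B2, B2–B3, B3–B4, B4–B5, B5–B6, B6–B7, B7–B8
The largest bag has 3 vertices, giving width 2; this decomposition certifies tw(G) ≤ 2. Since 8–7–2–6–8 is a cycle in G, G is not acyclic. Forests are exactly the graphs of treewidth ≤ 1, so tw(G) ≥ 2. Therefore the treewidth is 2.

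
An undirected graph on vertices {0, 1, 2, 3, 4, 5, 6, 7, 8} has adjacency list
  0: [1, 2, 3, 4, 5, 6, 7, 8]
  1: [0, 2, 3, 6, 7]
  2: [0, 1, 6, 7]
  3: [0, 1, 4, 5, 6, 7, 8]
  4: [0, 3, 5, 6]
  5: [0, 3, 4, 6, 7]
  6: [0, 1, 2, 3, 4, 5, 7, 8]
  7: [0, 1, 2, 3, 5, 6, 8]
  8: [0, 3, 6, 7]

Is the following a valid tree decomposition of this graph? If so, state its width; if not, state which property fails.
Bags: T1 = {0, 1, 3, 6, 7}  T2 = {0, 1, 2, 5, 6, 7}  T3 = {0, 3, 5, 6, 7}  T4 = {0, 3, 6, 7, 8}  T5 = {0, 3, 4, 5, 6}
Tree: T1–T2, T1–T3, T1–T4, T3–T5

No — bags containing vertex 5 are not connected in the tree.

A tree decomposition must satisfy three properties: every vertex lies in some bag; for every edge, both endpoints lie together in some bag; and for every vertex, the bags containing it form a connected subtree. Here bags containing vertex 5 are not connected in the tree, so the decomposition is invalid.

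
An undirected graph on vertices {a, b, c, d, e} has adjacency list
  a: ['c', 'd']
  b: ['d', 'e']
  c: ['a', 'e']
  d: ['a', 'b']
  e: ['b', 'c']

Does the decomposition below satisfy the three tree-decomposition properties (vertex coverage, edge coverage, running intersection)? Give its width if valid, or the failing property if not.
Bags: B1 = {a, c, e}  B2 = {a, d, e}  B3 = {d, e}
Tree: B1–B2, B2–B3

A tree decomposition must satisfy three properties: every vertex lies in some bag; for every edge, both endpoints lie together in some bag; and for every vertex, the bags containing it form a connected subtree. Here vertex b appears in no bag, so the decomposition is invalid.

No — vertex b appears in no bag.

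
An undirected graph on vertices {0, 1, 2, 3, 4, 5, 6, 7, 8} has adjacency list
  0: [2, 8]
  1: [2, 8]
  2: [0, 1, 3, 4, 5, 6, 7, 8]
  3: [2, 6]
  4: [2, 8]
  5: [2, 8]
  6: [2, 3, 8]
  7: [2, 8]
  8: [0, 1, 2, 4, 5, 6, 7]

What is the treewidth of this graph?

A width-2 tree decomposition is:
Bags: B1 = {2, 7, 8}  B2 = {2, 5, 8}  B3 = {2, 6, 8}  B4 = {2, 3, 6}  B5 = {1, 2, 8}  B6 = {0, 2, 8}  B7 = {2, 4, 8}
Tree: B1–B2, B1–B3, B3–B4, B1–B5, B1–B6, B6–B7
Every bag has size at most 3, so the width is 3 − 1 = 2 and tw(G) ≤ 2. Conversely, {0, 2, 8} is a clique of size 3, and the vertices of any clique must share a bag in every tree decomposition; so some bag has ≥ 3 vertices and tw(G) ≥ 2. Therefore the treewidth is 2.

2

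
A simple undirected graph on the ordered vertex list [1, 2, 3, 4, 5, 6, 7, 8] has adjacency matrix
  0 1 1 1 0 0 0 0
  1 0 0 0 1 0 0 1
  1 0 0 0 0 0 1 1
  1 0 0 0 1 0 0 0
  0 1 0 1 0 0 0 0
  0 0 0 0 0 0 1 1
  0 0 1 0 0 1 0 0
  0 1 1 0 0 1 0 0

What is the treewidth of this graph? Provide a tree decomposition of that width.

Every bag has size at most 3, so the width is 3 − 1 = 2 and tw(G) ≤ 2. The edges 7–6–8–3–7 form a cycle, so G is not a tree and its treewidth is at least 2. Combining the bounds, tw(G) = 2.

Treewidth 2.
One optimal decomposition is:
Bags: B1 = {3, 6, 7}  B2 = {3, 6, 8}  B3 = {1, 3, 8}  B4 = {1, 2, 8}  B5 = {1, 2, 4}  B6 = {2, 4, 5}
Tree: B1–B2, B2–B3, B3–B4, B4–B5, B5–B6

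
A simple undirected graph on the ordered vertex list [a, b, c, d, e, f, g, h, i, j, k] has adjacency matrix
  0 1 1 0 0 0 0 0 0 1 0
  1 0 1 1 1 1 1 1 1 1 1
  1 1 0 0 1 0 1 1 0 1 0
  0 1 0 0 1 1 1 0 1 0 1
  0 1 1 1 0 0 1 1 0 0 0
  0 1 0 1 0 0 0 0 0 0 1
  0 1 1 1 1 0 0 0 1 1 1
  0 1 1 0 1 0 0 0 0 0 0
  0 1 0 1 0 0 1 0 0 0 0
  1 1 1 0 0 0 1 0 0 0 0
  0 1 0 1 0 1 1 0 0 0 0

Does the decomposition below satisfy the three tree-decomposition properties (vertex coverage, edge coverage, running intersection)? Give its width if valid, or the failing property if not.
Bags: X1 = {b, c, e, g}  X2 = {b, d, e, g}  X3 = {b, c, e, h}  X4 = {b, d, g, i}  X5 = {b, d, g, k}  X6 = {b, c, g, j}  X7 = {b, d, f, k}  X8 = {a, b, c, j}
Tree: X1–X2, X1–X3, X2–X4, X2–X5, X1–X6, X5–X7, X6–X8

Vertex coverage: the bags together contain {a, b, c, d, e, f, g, h, i, j, k}, the full vertex set. Edge coverage: each edge of G has both endpoints in at least one bag. Running intersection: for every vertex, the bags containing it form a connected subtree. All three properties hold, so this is a valid tree decomposition of width max|bag| − 1 = 3, and hence tw(G) ≤ 3.

Yes; width 3.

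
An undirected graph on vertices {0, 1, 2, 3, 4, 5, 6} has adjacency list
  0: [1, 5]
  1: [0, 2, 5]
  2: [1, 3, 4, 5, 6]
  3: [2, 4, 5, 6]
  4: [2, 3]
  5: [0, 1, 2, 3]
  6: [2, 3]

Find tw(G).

2

A width-2 tree decomposition is:
Bags: B1 = {1, 2, 5}  B2 = {0, 1, 5}  B3 = {2, 3, 5}  B4 = {2, 3, 4}  B5 = {2, 3, 6}
Tree: B1–B2, B1–B3, B3–B4, B3–B5
The largest bag has 3 vertices, giving width 2; this decomposition certifies tw(G) ≤ 2. On the other hand G contains the 3-clique {0, 1, 5}. A clique must lie in a single bag of any decomposition, so no decomposition can have width below 2. Combining the bounds, tw(G) = 2.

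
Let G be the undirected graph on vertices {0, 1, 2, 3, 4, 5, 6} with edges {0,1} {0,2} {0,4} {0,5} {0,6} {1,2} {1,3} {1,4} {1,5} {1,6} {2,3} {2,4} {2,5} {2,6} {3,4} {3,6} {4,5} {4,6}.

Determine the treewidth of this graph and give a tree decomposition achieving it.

The largest bag has 5 vertices, giving width 4; this decomposition certifies tw(G) ≤ 4. Conversely, {0, 1, 2, 4, 5} is a clique of size 5, and the vertices of any clique must share a bag in every tree decomposition; so some bag has ≥ 5 vertices and tw(G) ≥ 4. Therefore the treewidth is 4.

Treewidth 4.
One optimal decomposition is:
Bags: B1 = {0, 1, 2, 4, 6}  B2 = {0, 1, 2, 4, 5}  B3 = {1, 2, 3, 4, 6}
Tree: B1–B2, B1–B3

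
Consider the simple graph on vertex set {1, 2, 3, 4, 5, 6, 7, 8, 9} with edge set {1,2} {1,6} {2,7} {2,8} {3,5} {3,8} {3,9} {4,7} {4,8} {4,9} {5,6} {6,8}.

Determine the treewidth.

A width-3 tree decomposition is:
Bags: B1 = {1, 3, 5, 6}  B2 = {1, 3, 6, 8}  B3 = {1, 2, 3, 8}  B4 = {2, 3, 8, 9}  B5 = {2, 4, 8, 9}  B6 = {2, 4, 7, 9}
Tree: B1–B2, B2–B3, B3–B4, B4–B5, B5–B6
Every bag has size at most 4, so the width is 4 − 1 = 3 and tw(G) ≤ 3. For the lower bound: the 4 vertex sets {1,5,6}, {3}, {8}, {2,4,7,9} are disjoint, each induces a connected subgraph, and every pair is joined by at least one edge of G. Contracting each set to a single vertex therefore yields K_{4} as a minor, and since treewidth is minor-monotone, tw(G) ≥ tw(K_{4}) = 3. Therefore the treewidth is 3.

3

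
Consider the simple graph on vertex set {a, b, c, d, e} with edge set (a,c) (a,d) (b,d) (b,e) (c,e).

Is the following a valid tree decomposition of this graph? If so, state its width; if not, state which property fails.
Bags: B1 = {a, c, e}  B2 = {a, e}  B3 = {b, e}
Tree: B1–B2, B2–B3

No — vertex d appears in no bag.

A tree decomposition must satisfy three properties: every vertex lies in some bag; for every edge, both endpoints lie together in some bag; and for every vertex, the bags containing it form a connected subtree. Here vertex d appears in no bag, so the decomposition is invalid.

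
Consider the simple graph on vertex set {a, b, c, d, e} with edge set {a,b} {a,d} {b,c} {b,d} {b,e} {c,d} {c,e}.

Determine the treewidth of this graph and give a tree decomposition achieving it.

Treewidth 2.
One optimal decomposition is:
Bags: B1 = {a, b, d}  B2 = {b, c, d}  B3 = {b, c, e}
Tree: B1–B2, B2–B3

Each bag holds 3 vertices, so the decomposition has width 2, which upper-bounds the treewidth. On the other hand G contains the 3-clique {b, c, d}. A clique must lie in a single bag of any decomposition, so no decomposition can have width below 2. Combining the bounds, tw(G) = 2.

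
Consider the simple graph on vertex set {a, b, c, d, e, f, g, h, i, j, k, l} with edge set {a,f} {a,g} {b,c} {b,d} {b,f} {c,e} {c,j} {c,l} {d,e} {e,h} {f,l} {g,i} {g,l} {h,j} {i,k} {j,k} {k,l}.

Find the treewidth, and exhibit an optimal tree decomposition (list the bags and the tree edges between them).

Every bag has size at most 4, so the width is 4 − 1 = 3 and tw(G) ≤ 3. For the lower bound: the 4 vertex sets {d,e,h}, {j}, {c}, {b,f,k,l} are disjoint, each induces a connected subgraph, and every pair is joined by at least one edge of G. Contracting each set to a single vertex therefore yields K_{4} as a minor, and since treewidth is minor-monotone, tw(G) ≥ tw(K_{4}) = 3. The upper and lower bounds meet at 3, so that is the treewidth.

Treewidth 3.
One such decomposition:
Bags: B1 = {d, e, h, j}  B2 = {c, d, e, j}  B3 = {b, c, d, j}  B4 = {b, c, j, k}  B5 = {b, c, k, l}  B6 = {b, f, k, l}  B7 = {f, i, k, l}  B8 = {f, g, i, l}  B9 = {a, f, g, i}
Tree: B1–B2, B2–B3, B3–B4, B4–B5, B5–B6, B6–B7, B7–B8, B8–B9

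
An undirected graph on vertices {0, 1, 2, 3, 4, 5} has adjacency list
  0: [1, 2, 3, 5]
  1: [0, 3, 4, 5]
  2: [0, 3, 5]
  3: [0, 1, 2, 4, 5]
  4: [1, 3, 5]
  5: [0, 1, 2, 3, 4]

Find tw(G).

A width-3 tree decomposition is:
Bags: B1 = {0, 2, 3, 5}  B2 = {0, 1, 3, 5}  B3 = {1, 3, 4, 5}
Tree: B1–B2, B2–B3
The largest bag has 4 vertices, giving width 3; this decomposition certifies tw(G) ≤ 3. Conversely, {0, 1, 3, 5} is a clique of size 4, and the vertices of any clique must share a bag in every tree decomposition; so some bag has ≥ 4 vertices and tw(G) ≥ 3. The upper and lower bounds meet at 3, so that is the treewidth.

3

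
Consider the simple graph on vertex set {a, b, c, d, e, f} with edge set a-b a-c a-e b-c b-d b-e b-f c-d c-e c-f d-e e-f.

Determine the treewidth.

3

A width-3 tree decomposition is:
Bags: B1 = {b, c, e, f}  B2 = {a, b, c, e}  B3 = {b, c, d, e}
Tree: B1–B2, B1–B3
Each bag holds 4 vertices, so the decomposition has width 3, which upper-bounds the treewidth. On the other hand G contains the 4-clique {b, c, d, e}. A clique must lie in a single bag of any decomposition, so no decomposition can have width below 3. Hence tw(G) = 3 exactly.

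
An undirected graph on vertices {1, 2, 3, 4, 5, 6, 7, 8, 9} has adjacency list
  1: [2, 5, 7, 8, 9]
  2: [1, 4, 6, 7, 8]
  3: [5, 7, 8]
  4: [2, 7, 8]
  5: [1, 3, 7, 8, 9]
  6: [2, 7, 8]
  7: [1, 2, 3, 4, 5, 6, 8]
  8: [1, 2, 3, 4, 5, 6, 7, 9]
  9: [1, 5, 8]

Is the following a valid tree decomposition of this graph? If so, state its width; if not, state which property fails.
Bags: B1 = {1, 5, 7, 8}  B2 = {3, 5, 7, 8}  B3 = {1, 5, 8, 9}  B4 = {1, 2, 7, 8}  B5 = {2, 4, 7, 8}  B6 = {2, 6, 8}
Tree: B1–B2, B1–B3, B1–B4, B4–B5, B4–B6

No — edge (7,6) lies in no bag.

A tree decomposition must satisfy three properties: every vertex lies in some bag; for every edge, both endpoints lie together in some bag; and for every vertex, the bags containing it form a connected subtree. Here edge (7,6) lies in no bag, so the decomposition is invalid.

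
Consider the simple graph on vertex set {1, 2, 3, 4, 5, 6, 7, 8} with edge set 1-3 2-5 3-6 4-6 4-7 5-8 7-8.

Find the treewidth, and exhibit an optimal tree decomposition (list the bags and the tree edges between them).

Each bag holds 2 vertices, so the decomposition has width 1, which upper-bounds the treewidth. Since G has at least one edge (e.g. 1–3), it is not an edgeless graph, so tw(G) ≥ 1. Hence tw(G) = 1 exactly.

Treewidth 1.
One such decomposition:
Bags: B1 = {1, 3}  B2 = {3, 6}  B3 = {4, 6}  B4 = {4, 7}  B5 = {7, 8}  B6 = {5, 8}  B7 = {2, 5}
Tree: B1–B2, B2–B3, B3–B4, B4–B5, B5–B6, B6–B7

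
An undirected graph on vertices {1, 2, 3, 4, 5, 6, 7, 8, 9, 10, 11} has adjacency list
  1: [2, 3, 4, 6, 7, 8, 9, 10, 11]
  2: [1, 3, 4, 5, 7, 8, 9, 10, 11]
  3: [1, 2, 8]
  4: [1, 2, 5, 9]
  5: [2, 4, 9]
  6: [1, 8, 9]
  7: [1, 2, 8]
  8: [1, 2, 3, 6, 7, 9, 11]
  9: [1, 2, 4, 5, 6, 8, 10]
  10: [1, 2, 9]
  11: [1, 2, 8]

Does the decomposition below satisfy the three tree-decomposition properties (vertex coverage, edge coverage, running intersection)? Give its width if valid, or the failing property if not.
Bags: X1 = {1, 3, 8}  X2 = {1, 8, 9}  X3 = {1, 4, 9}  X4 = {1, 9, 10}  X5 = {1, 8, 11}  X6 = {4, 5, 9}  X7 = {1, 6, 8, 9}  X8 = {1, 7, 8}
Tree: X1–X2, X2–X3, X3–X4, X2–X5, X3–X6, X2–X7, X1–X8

No — vertex 2 appears in no bag.

A tree decomposition must satisfy three properties: every vertex lies in some bag; for every edge, both endpoints lie together in some bag; and for every vertex, the bags containing it form a connected subtree. Here vertex 2 appears in no bag, so the decomposition is invalid.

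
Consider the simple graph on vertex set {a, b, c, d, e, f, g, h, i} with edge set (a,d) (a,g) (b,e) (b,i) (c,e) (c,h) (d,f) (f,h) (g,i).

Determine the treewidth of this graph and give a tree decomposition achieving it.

Treewidth 2.
One such decomposition:
Bags: B1 = {b, e, i}  B2 = {c, e, i}  B3 = {c, h, i}  B4 = {f, h, i}  B5 = {d, f, i}  B6 = {a, d, i}  B7 = {a, g, i}
Tree: B1–B2, B2–B3, B3–B4, B4–B5, B5–B6, B6–B7

The largest bag has 3 vertices, giving width 2; this decomposition certifies tw(G) ≤ 2. For the lower bound, G contains the cycle i–b–e–c–h–f–d–a–g–i, so G is not a forest; only forests have treewidth ≤ 1, hence tw(G) ≥ 2. The upper and lower bounds meet at 2, so that is the treewidth.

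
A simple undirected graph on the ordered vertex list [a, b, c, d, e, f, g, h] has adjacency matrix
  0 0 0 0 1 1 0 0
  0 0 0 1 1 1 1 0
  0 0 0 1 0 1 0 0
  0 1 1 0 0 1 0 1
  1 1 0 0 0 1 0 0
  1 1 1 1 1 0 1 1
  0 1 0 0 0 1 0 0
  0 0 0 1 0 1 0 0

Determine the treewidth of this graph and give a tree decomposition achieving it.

Treewidth 2.
One optimal decomposition is:
Bags: B1 = {b, f, g}  B2 = {b, d, f}  B3 = {b, e, f}  B4 = {a, e, f}  B5 = {c, d, f}  B6 = {d, f, h}
Tree: B1–B2, B1–B3, B3–B4, B2–B5, B5–B6

The largest bag has 3 vertices, giving width 2; this decomposition certifies tw(G) ≤ 2. On the other hand G contains the 3-clique {d, f, h}. A clique must lie in a single bag of any decomposition, so no decomposition can have width below 2. Therefore the treewidth is 2.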